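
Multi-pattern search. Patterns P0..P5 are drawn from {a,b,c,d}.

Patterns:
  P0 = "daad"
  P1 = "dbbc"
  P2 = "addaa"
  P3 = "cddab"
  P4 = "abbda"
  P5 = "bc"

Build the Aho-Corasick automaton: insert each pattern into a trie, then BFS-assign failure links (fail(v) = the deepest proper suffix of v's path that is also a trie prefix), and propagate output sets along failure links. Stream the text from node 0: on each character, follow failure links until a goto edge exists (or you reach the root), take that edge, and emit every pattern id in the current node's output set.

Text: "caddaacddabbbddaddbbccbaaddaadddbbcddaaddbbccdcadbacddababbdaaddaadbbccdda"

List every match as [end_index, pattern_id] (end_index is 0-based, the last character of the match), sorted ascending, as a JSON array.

Build:
Trie (insert patterns):
  0='ε' goto a→8 b→22 c→13 d→1
  1='d' goto a→2 b→5
  2='da' goto a→3
  3='daa' goto d→4
  4='daad' goto ·  ←P0
  5='db' goto b→6
  6='dbb' goto c→7
  7='dbbc' goto ·  ←P1
  8='a' goto b→18 d→9
  9='ad' goto d→10
  10='add' goto a→11
  11='adda' goto a→12
  12='addaa' goto ·  ←P2
  13='c' goto d→14
  14='cd' goto d→15
  15='cdd' goto a→16
  16='cdda' goto b→17
  17='cddab' goto ·  ←P3
  18='ab' goto b→19
  19='abb' goto d→20
  20='abbd' goto a→21
  21='abbda' goto ·  ←P4
  22='b' goto c→23
  23='bc' goto ·  ←P5

BFS fail/out derivation:
  n1('d'): parent n0 fail=0; on 'd' 0 → fail=0;  out ∅∪∅=∅
  n8('a'): parent n0 fail=0; on 'a' 0 → fail=0;  out ∅∪∅=∅
  n13('c'): parent n0 fail=0; on 'c' 0 → fail=0;  out ∅∪∅=∅
  n22('b'): parent n0 fail=0; on 'b' 0 → fail=0;  out ∅∪∅=∅
  n2('da'): parent n1 fail=0; on 'a' 0 → fail=8;  out ∅∪∅=∅
  n5('db'): parent n1 fail=0; on 'b' 0 → fail=22;  out ∅∪∅=∅
  n9('ad'): parent n8 fail=0; on 'd' 0 → fail=1;  out ∅∪∅=∅
  n14('cd'): parent n13 fail=0; on 'd' 0 → fail=1;  out ∅∪∅=∅
  n18('ab'): parent n8 fail=0; on 'b' 0 → fail=22;  out ∅∪∅=∅
  n23('bc'): parent n22 fail=0; on 'c' 0 → fail=13;  out {5}∪∅={5}
  n3('daa'): parent n2 fail=8; on 'a' 8→0 → fail=8;  out ∅∪∅=∅
  n6('dbb'): parent n5 fail=22; on 'b' 22→0 → fail=22;  out ∅∪∅=∅
  n10('add'): parent n9 fail=1; on 'd' 1→0 → fail=1;  out ∅∪∅=∅
  n15('cdd'): parent n14 fail=1; on 'd' 1→0 → fail=1;  out ∅∪∅=∅
  n19('abb'): parent n18 fail=22; on 'b' 22→0 → fail=22;  out ∅∪∅=∅
  n4('daad'): parent n3 fail=8; on 'd' 8 → fail=9;  out {0}∪∅={0}
  n7('dbbc'): parent n6 fail=22; on 'c' 22 → fail=23;  out {1}∪{5}={1,5}
  n11('adda'): parent n10 fail=1; on 'a' 1 → fail=2;  out ∅∪∅=∅
  n16('cdda'): parent n15 fail=1; on 'a' 1 → fail=2;  out ∅∪∅=∅
  n20('abbd'): parent n19 fail=22; on 'd' 22→0 → fail=1;  out ∅∪∅=∅
  n12('addaa'): parent n11 fail=2; on 'a' 2 → fail=3;  out {2}∪∅={2}
  n17('cddab'): parent n16 fail=2; on 'b' 2→8 → fail=18;  out {3}∪∅={3}
  n21('abbda'): parent n20 fail=1; on 'a' 1 → fail=2;  out {4}∪∅={4}

Scan:
[0] read 'c'  n0⇒n13
[1] read 'a'  n13⇒n8 ·f
[2] read 'd'  n8⇒n9
[3] read 'd'  n9⇒n10
[4] read 'a'  n10⇒n11
[5] read 'a'  n11⇒n12  emit P2@[1:5]
[6] read 'c'  n12⇒n13 ·f
[7] read 'd'  n13⇒n14
[8] read 'd'  n14⇒n15
[9] read 'a'  n15⇒n16
[10] read 'b'  n16⇒n17  emit P3@[6:10]
[11] read 'b'  n17⇒n19 ·f
[12] read 'b'  n19⇒n22 ·f
[13] read 'd'  n22⇒n1 ·f
[14] read 'd'  n1⇒n1 ·f
[15] read 'a'  n1⇒n2
[16] read 'd'  n2⇒n9 ·f
[17] read 'd'  n9⇒n10
[18] read 'b'  n10⇒n5 ·f
[19] read 'b'  n5⇒n6
[20] read 'c'  n6⇒n7  emit P1@[17:20],P5@[19:20]
[21] read 'c'  n7⇒n13 ·f
[22] read 'b'  n13⇒n22 ·f
[23] read 'a'  n22⇒n8 ·f
[24] read 'a'  n8⇒n8 ·f
[25] read 'd'  n8⇒n9
[26] read 'd'  n9⇒n10
[27] read 'a'  n10⇒n11
[28] read 'a'  n11⇒n12  emit P2@[24:28]
[29] read 'd'  n12⇒n4 ·f  emit P0@[26:29]
[30] read 'd'  n4⇒n10 ·f
[31] read 'd'  n10⇒n1 ·f
[32] read 'b'  n1⇒n5
[33] read 'b'  n5⇒n6
[34] read 'c'  n6⇒n7  emit P1@[31:34],P5@[33:34]
[35] read 'd'  n7⇒n14 ·f
[36] read 'd'  n14⇒n15
[37] read 'a'  n15⇒n16
[38] read 'a'  n16⇒n3 ·f
[39] read 'd'  n3⇒n4  emit P0@[36:39]
[40] read 'd'  n4⇒n10 ·f
[41] read 'b'  n10⇒n5 ·f
[42] read 'b'  n5⇒n6
[43] read 'c'  n6⇒n7  emit P1@[40:43],P5@[42:43]
[44] read 'c'  n7⇒n13 ·f
[45] read 'd'  n13⇒n14
[46] read 'c'  n14⇒n13 ·f
[47] read 'a'  n13⇒n8 ·f
[48] read 'd'  n8⇒n9
[49] read 'b'  n9⇒n5 ·f
[50] read 'a'  n5⇒n8 ·f
[51] read 'c'  n8⇒n13 ·f
[52] read 'd'  n13⇒n14
[53] read 'd'  n14⇒n15
[54] read 'a'  n15⇒n16
[55] read 'b'  n16⇒n17  emit P3@[51:55]
[56] read 'a'  n17⇒n8 ·f
[57] read 'b'  n8⇒n18
[58] read 'b'  n18⇒n19
[59] read 'd'  n19⇒n20
[60] read 'a'  n20⇒n21  emit P4@[56:60]
[61] read 'a'  n21⇒n3 ·f
[62] read 'd'  n3⇒n4  emit P0@[59:62]
[63] read 'd'  n4⇒n10 ·f
[64] read 'a'  n10⇒n11
[65] read 'a'  n11⇒n12  emit P2@[61:65]
[66] read 'd'  n12⇒n4 ·f  emit P0@[63:66]
[67] read 'b'  n4⇒n5 ·f
[68] read 'b'  n5⇒n6
[69] read 'c'  n6⇒n7  emit P1@[66:69],P5@[68:69]
[70] read 'c'  n7⇒n13 ·f
[71] read 'd'  n13⇒n14
[72] read 'd'  n14⇒n15
[73] read 'a'  n15⇒n16

All matches (sorted): [[5,2],[10,3],[20,1],[20,5],[28,2],[29,0],[34,1],[34,5],[39,0],[43,1],[43,5],[55,3],[60,4],[62,0],[65,2],[66,0],[69,1],[69,5]]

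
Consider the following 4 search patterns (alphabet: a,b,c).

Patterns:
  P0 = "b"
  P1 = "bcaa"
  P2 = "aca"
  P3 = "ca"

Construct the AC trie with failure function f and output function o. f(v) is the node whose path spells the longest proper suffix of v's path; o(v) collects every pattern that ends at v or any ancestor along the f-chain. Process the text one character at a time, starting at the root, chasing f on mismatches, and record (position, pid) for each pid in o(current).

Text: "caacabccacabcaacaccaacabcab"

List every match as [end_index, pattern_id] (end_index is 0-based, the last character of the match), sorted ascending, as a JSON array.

Construct AC machine:
Trie nodes:
  0='ε' goto a→5 b→1 c→8
  1='b' goto c→2  [P0 ends]
  2='bc' goto a→3
  3='bca' goto a→4
  4='bcaa' goto ·  [P1 ends]
  5='a' goto c→6
  6='ac' goto a→7
  7='aca' goto ·  [P2 ends]
  8='c' goto a→9
  9='ca' goto ·  [P3 ends]

BFS fail/out derivation:
  n1('b'): parent n0 fail=0; on 'b' 0 → fail=0;  out {0}∪∅={0}
  n5('a'): parent n0 fail=0; on 'a' 0 → fail=0;  out ∅∪∅=∅
  n8('c'): parent n0 fail=0; on 'c' 0 → fail=0;  out ∅∪∅=∅
  n2('bc'): parent n1 fail=0; on 'c' 0 → fail=8;  out ∅∪∅=∅
  n6('ac'): parent n5 fail=0; on 'c' 0 → fail=8;  out ∅∪∅=∅
  n9('ca'): parent n8 fail=0; on 'a' 0 → fail=5;  out {3}∪∅={3}
  n3('bca'): parent n2 fail=8; on 'a' 8 → fail=9;  out ∅∪{3}={3}
  n7('aca'): parent n6 fail=8; on 'a' 8 → fail=9;  out {2}∪{3}={2,3}
  n4('bcaa'): parent n3 fail=9; on 'a' 9→5→0 → fail=5;  out {1}∪∅={1}

Scan:
[0] read 'c'  n0⇒n8
[1] read 'a'  n8⇒n9  ** P3@[0:1]
[2] read 'a'  n9⇒n5 (via fail)
[3] read 'c'  n5⇒n6
[4] read 'a'  n6⇒n7  ** P2@[2:4],P3@[3:4]
[5] read 'b'  n7⇒n1 (via fail)  ** P0@[5:5]
[6] read 'c'  n1⇒n2
[7] read 'c'  n2⇒n8 (via fail)
[8] read 'a'  n8⇒n9  ** P3@[7:8]
[9] read 'c'  n9⇒n6 (via fail)
[10] read 'a'  n6⇒n7  ** P2@[8:10],P3@[9:10]
[11] read 'b'  n7⇒n1 (via fail)  ** P0@[11:11]
[12] read 'c'  n1⇒n2
[13] read 'a'  n2⇒n3  ** P3@[12:13]
[14] read 'a'  n3⇒n4  ** P1@[11:14]
[15] read 'c'  n4⇒n6 (via fail)
[16] read 'a'  n6⇒n7  ** P2@[14:16],P3@[15:16]
[17] read 'c'  n7⇒n6 (via fail)
[18] read 'c'  n6⇒n8 (via fail)
[19] read 'a'  n8⇒n9  ** P3@[18:19]
[20] read 'a'  n9⇒n5 (via fail)
[21] read 'c'  n5⇒n6
[22] read 'a'  n6⇒n7  ** P2@[20:22],P3@[21:22]
[23] read 'b'  n7⇒n1 (via fail)  ** P0@[23:23]
[24] read 'c'  n1⇒n2
[25] read 'a'  n2⇒n3  ** P3@[24:25]
[26] read 'b'  n3⇒n1 (via fail)  ** P0@[26:26]

Result: [[1,3],[4,2],[4,3],[5,0],[8,3],[10,2],[10,3],[11,0],[13,3],[14,1],[16,2],[16,3],[19,3],[22,2],[22,3],[23,0],[25,3],[26,0]]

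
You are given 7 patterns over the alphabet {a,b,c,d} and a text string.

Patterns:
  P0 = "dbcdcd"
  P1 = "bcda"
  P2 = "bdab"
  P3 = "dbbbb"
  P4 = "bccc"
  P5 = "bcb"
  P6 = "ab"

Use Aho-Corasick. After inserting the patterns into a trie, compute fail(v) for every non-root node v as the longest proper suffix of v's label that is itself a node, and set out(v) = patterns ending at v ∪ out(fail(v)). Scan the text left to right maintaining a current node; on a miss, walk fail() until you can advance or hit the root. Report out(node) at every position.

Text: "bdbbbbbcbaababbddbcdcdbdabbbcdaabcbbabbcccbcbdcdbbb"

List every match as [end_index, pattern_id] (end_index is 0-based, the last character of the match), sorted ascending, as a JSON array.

Build automaton:
Trie (insert patterns):
  n0 'ε': a→20 b→7 d→1
  n1 'd': b→2
  n2 'db': b→14 c→3
  n3 'dbc': d→4
  n4 'dbcd': c→5
  n5 'dbcdc': d→6
  n6 'dbcdcd': ·  ←P0
  n7 'b': c→8 d→11
  n8 'bc': b→19 c→17 d→9
  n9 'bcd': a→10
  n10 'bcda': ·  ←P1
  n11 'bd': a→12
  n12 'bda': b→13
  n13 'bdab': ·  ←P2
  n14 'dbb': b→15
  n15 'dbbb': b→16
  n16 'dbbbb': ·  ←P3
  n17 'bcc': c→18
  n18 'bccc': ·  ←P4
  n19 'bcb': ·  ←P5
  n20 'a': b→21
  n21 'ab': ·  ←P6

BFS fail/out derivation:
  fail(1) 'd': from fail(0)=0 chase 'd': 0 ⇒ 0;  out=∅∪out(0)=∅
  fail(7) 'b': from fail(0)=0 chase 'b': 0 ⇒ 0;  out=∅∪out(0)=∅
  fail(20) 'a': from fail(0)=0 chase 'a': 0 ⇒ 0;  out=∅∪out(0)=∅
  fail(2) 'db': from fail(1)=0 chase 'b': 0 ⇒ 7;  out=∅∪out(7)=∅
  fail(8) 'bc': from fail(7)=0 chase 'c': 0 ⇒ 0;  out=∅∪out(0)=∅
  fail(11) 'bd': from fail(7)=0 chase 'd': 0 ⇒ 1;  out=∅∪out(1)=∅
  fail(21) 'ab': from fail(20)=0 chase 'b': 0 ⇒ 7;  out={6}∪out(7)={6}
  fail(3) 'dbc': from fail(2)=7 chase 'c': 7 ⇒ 8;  out=∅∪out(8)=∅
  fail(9) 'bcd': from fail(8)=0 chase 'd': 0 ⇒ 1;  out=∅∪out(1)=∅
  fail(12) 'bda': from fail(11)=1 chase 'a': 1→0 ⇒ 20;  out=∅∪out(20)=∅
  fail(14) 'dbb': from fail(2)=7 chase 'b': 7→0 ⇒ 7;  out=∅∪out(7)=∅
  fail(17) 'bcc': from fail(8)=0 chase 'c': 0 ⇒ 0;  out=∅∪out(0)=∅
  fail(19) 'bcb': from fail(8)=0 chase 'b': 0 ⇒ 7;  out={5}∪out(7)={5}
  fail(4) 'dbcd': from fail(3)=8 chase 'd': 8 ⇒ 9;  out=∅∪out(9)=∅
  fail(10) 'bcda': from fail(9)=1 chase 'a': 1→0 ⇒ 20;  out={1}∪out(20)={1}
  fail(13) 'bdab': from fail(12)=20 chase 'b': 20 ⇒ 21;  out={2}∪out(21)={2,6}
  fail(15) 'dbbb': from fail(14)=7 chase 'b': 7→0 ⇒ 7;  out=∅∪out(7)=∅
  fail(18) 'bccc': from fail(17)=0 chase 'c': 0 ⇒ 0;  out={4}∪out(0)={4}
  fail(5) 'dbcdc': from fail(4)=9 chase 'c': 9→1→0 ⇒ 0;  out=∅∪out(0)=∅
  fail(16) 'dbbbb': from fail(15)=7 chase 'b': 7→0 ⇒ 7;  out={3}∪out(7)={3}
  fail(6) 'dbcdcd': from fail(5)=0 chase 'd': 0 ⇒ 1;  out={0}∪out(1)={0}

Run:
pos 0 'b': at 7
pos 1 'd': at 11
pos 2 'b': at 2 (fail-walked)
pos 3 'b': at 14
pos 4 'b': at 15
pos 5 'b': at 16  ** P3@[1:5]
pos 6 'b': at 7 (fail-walked)
pos 7 'c': at 8
pos 8 'b': at 19  ** P5@[6:8]
pos 9 'a': at 20 (fail-walked)
pos 10 'a': at 20 (fail-walked)
pos 11 'b': at 21  ** P6@[10:11]
pos 12 'a': at 20 (fail-walked)
pos 13 'b': at 21  ** P6@[12:13]
pos 14 'b': at 7 (fail-walked)
pos 15 'd': at 11
pos 16 'd': at 1 (fail-walked)
pos 17 'b': at 2
pos 18 'c': at 3
pos 19 'd': at 4
pos 20 'c': at 5
pos 21 'd': at 6  ** P0@[16:21]
pos 22 'b': at 2 (fail-walked)
pos 23 'd': at 11 (fail-walked)
pos 24 'a': at 12
pos 25 'b': at 13  ** P2@[22:25],P6@[24:25]
pos 26 'b': at 7 (fail-walked)
pos 27 'b': at 7 (fail-walked)
pos 28 'c': at 8
pos 29 'd': at 9
pos 30 'a': at 10  ** P1@[27:30]
pos 31 'a': at 20 (fail-walked)
pos 32 'b': at 21  ** P6@[31:32]
pos 33 'c': at 8 (fail-walked)
pos 34 'b': at 19  ** P5@[32:34]
pos 35 'b': at 7 (fail-walked)
pos 36 'a': at 20 (fail-walked)
pos 37 'b': at 21  ** P6@[36:37]
pos 38 'b': at 7 (fail-walked)
pos 39 'c': at 8
pos 40 'c': at 17
pos 41 'c': at 18  ** P4@[38:41]
pos 42 'b': at 7 (fail-walked)
pos 43 'c': at 8
pos 44 'b': at 19  ** P5@[42:44]
pos 45 'd': at 11 (fail-walked)
pos 46 'c': at 0 (fail-walked)
pos 47 'd': at 1
pos 48 'b': at 2
pos 49 'b': at 14
pos 50 'b': at 15

Result: [[5,3],[8,5],[11,6],[13,6],[21,0],[25,2],[25,6],[30,1],[32,6],[34,5],[37,6],[41,4],[44,5]]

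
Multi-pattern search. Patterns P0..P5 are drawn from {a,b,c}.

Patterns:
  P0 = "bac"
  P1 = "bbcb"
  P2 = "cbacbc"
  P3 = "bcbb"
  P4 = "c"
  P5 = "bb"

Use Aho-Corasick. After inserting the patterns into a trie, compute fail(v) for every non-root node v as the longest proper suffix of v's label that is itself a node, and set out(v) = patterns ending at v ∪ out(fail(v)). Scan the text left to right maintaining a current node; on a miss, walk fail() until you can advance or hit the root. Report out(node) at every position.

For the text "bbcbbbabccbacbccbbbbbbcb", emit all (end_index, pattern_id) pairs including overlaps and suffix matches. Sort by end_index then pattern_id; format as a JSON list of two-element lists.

Build automaton:
Trie nodes:
  0='ε' goto b→1 c→7
  1='b' goto a→2 b→4 c→13
  2='ba' goto c→3
  3='bac' goto ·  [P0 ends]
  4='bb' goto c→5  [P5 ends]
  5='bbc' goto b→6
  6='bbcb' goto ·  [P1 ends]
  7='c' goto b→8  [P4 ends]
  8='cb' goto a→9
  9='cba' goto c→10
  10='cbac' goto b→11
  11='cbacb' goto c→12
  12='cbacbc' goto ·  [P2 ends]
  13='bc' goto b→14
  14='bcb' goto b→15
  15='bcbb' goto ·  [P3 ends]

Failure links (BFS by depth):
  n1('b'): parent n0 fail=0; on 'b' 0 → fail=0;  out ∅∪∅=∅
  n7('c'): parent n0 fail=0; on 'c' 0 → fail=0;  out {4}∪∅={4}
  n2('ba'): parent n1 fail=0; on 'a' 0 → fail=0;  out ∅∪∅=∅
  n4('bb'): parent n1 fail=0; on 'b' 0 → fail=1;  out {5}∪∅={5}
  n8('cb'): parent n7 fail=0; on 'b' 0 → fail=1;  out ∅∪∅=∅
  n13('bc'): parent n1 fail=0; on 'c' 0 → fail=7;  out ∅∪{4}={4}
  n3('bac'): parent n2 fail=0; on 'c' 0 → fail=7;  out {0}∪{4}={0,4}
  n5('bbc'): parent n4 fail=1; on 'c' 1 → fail=13;  out ∅∪{4}={4}
  n9('cba'): parent n8 fail=1; on 'a' 1 → fail=2;  out ∅∪∅=∅
  n14('bcb'): parent n13 fail=7; on 'b' 7 → fail=8;  out ∅∪∅=∅
  n6('bbcb'): parent n5 fail=13; on 'b' 13 → fail=14;  out {1}∪∅={1}
  n10('cbac'): parent n9 fail=2; on 'c' 2 → fail=3;  out ∅∪{0,4}={0,4}
  n15('bcbb'): parent n14 fail=8; on 'b' 8→1 → fail=4;  out {3}∪{5}={3,5}
  n11('cbacb'): parent n10 fail=3; on 'b' 3→7 → fail=8;  out ∅∪∅=∅
  n12('cbacbc'): parent n11 fail=8; on 'c' 8→1 → fail=13;  out {2}∪{4}={2,4}

Scan:
[0] read 'b'  n0⇒n1
[1] read 'b'  n1⇒n4  → match P5@[0:1]
[2] read 'c'  n4⇒n5  → match P4@[2:2]
[3] read 'b'  n5⇒n6  → match P1@[0:3]
[4] read 'b'  n6⇒n15 (fail-walked)  → match P3@[1:4],P5@[3:4]
[5] read 'b'  n15⇒n4 (fail-walked)  → match P5@[4:5]
[6] read 'a'  n4⇒n2 (fail-walked)
[7] read 'b'  n2⇒n1 (fail-walked)
[8] read 'c'  n1⇒n13  → match P4@[8:8]
[9] read 'c'  n13⇒n7 (fail-walked)  → match P4@[9:9]
[10] read 'b'  n7⇒n8
[11] read 'a'  n8⇒n9
[12] read 'c'  n9⇒n10  → match P0@[10:12],P4@[12:12]
[13] read 'b'  n10⇒n11
[14] read 'c'  n11⇒n12  → match P2@[9:14],P4@[14:14]
[15] read 'c'  n12⇒n7 (fail-walked)  → match P4@[15:15]
[16] read 'b'  n7⇒n8
[17] read 'b'  n8⇒n4 (fail-walked)  → match P5@[16:17]
[18] read 'b'  n4⇒n4 (fail-walked)  → match P5@[17:18]
[19] read 'b'  n4⇒n4 (fail-walked)  → match P5@[18:19]
[20] read 'b'  n4⇒n4 (fail-walked)  → match P5@[19:20]
[21] read 'b'  n4⇒n4 (fail-walked)  → match P5@[20:21]
[22] read 'c'  n4⇒n5  → match P4@[22:22]
[23] read 'b'  n5⇒n6  → match P1@[20:23]

Matches: [[1,5],[2,4],[3,1],[4,3],[4,5],[5,5],[8,4],[9,4],[12,0],[12,4],[14,2],[14,4],[15,4],[17,5],[18,5],[19,5],[20,5],[21,5],[22,4],[23,1]]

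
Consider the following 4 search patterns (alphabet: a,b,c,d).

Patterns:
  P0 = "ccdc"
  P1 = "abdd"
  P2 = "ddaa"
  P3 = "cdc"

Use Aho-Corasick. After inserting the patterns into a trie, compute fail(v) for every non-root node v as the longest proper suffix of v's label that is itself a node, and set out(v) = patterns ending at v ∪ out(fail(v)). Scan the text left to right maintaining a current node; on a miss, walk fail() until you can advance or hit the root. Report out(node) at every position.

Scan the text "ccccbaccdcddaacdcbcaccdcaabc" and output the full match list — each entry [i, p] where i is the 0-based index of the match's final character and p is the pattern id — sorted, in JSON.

Construct AC machine:
Trie (insert patterns):
  0='ε' goto a→5 c→1 d→9
  1='c' goto c→2 d→13
  2='cc' goto d→3
  3='ccd' goto c→4
  4='ccdc' goto ·  [P0 ends]
  5='a' goto b→6
  6='ab' goto d→7
  7='abd' goto d→8
  8='abdd' goto ·  [P1 ends]
  9='d' goto d→10
  10='dd' goto a→11
  11='dda' goto a→12
  12='ddaa' goto ·  [P2 ends]
  13='cd' goto c→14
  14='cdc' goto ·  [P3 ends]

BFS fail/out derivation:
  n1('c'): parent n0 fail=0; on 'c' 0 → fail=0;  out ∅∪∅=∅
  n5('a'): parent n0 fail=0; on 'a' 0 → fail=0;  out ∅∪∅=∅
  n9('d'): parent n0 fail=0; on 'd' 0 → fail=0;  out ∅∪∅=∅
  n2('cc'): parent n1 fail=0; on 'c' 0 → fail=1;  out ∅∪∅=∅
  n6('ab'): parent n5 fail=0; on 'b' 0 → fail=0;  out ∅∪∅=∅
  n10('dd'): parent n9 fail=0; on 'd' 0 → fail=9;  out ∅∪∅=∅
  n13('cd'): parent n1 fail=0; on 'd' 0 → fail=9;  out ∅∪∅=∅
  n3('ccd'): parent n2 fail=1; on 'd' 1 → fail=13;  out ∅∪∅=∅
  n7('abd'): parent n6 fail=0; on 'd' 0 → fail=9;  out ∅∪∅=∅
  n11('dda'): parent n10 fail=9; on 'a' 9→0 → fail=5;  out ∅∪∅=∅
  n14('cdc'): parent n13 fail=9; on 'c' 9→0 → fail=1;  out {3}∪∅={3}
  n4('ccdc'): parent n3 fail=13; on 'c' 13 → fail=14;  out {0}∪{3}={0,3}
  n8('abdd'): parent n7 fail=9; on 'd' 9 → fail=10;  out {1}∪∅={1}
  n12('ddaa'): parent n11 fail=5; on 'a' 5→0 → fail=5;  out {2}∪∅={2}

Run:
i=0 'c': node 0→1
i=1 'c': node 1→2
i=2 'c': node 2→2 (fail-walked)
i=3 'c': node 2→2 (fail-walked)
i=4 'b': node 2→0 (fail-walked)
i=5 'a': node 0→5
i=6 'c': node 5→1 (fail-walked)
i=7 'c': node 1→2
i=8 'd': node 2→3
i=9 'c': node 3→4  emit P0@[6:9],P3@[7:9]
i=10 'd': node 4→13 (fail-walked)
i=11 'd': node 13→10 (fail-walked)
i=12 'a': node 10→11
i=13 'a': node 11→12  emit P2@[10:13]
i=14 'c': node 12→1 (fail-walked)
i=15 'd': node 1→13
i=16 'c': node 13→14  emit P3@[14:16]
i=17 'b': node 14→0 (fail-walked)
i=18 'c': node 0→1
i=19 'a': node 1→5 (fail-walked)
i=20 'c': node 5→1 (fail-walked)
i=21 'c': node 1→2
i=22 'd': node 2→3
i=23 'c': node 3→4  emit P0@[20:23],P3@[21:23]
i=24 'a': node 4→5 (fail-walked)
i=25 'a': node 5→5 (fail-walked)
i=26 'b': node 5→6
i=27 'c': node 6→1 (fail-walked)

Matches: [[9,0],[9,3],[13,2],[16,3],[23,0],[23,3]]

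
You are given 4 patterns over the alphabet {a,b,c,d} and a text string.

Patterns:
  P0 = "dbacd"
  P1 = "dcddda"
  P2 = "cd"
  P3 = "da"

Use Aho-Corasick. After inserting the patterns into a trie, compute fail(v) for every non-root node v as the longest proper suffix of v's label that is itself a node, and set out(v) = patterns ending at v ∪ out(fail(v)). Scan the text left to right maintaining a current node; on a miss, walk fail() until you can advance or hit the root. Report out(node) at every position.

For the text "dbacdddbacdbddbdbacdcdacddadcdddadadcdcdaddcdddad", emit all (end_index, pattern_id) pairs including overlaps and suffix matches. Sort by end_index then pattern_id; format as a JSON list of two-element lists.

Build:
Trie (insert patterns):
  n0 'ε': c→11 d→1
  n1 'd': a→13 b→2 c→6
  n2 'db': a→3
  n3 'dba': c→4
  n4 'dbac': d→5
  n5 'dbacd': ·  ←P0
  n6 'dc': d→7
  n7 'dcd': d→8
  n8 'dcdd': d→9
  n9 'dcddd': a→10
  n10 'dcddda': ·  ←P1
  n11 'c': d→12
  n12 'cd': ·  ←P2
  n13 'da': ·  ←P3

BFS fail/out derivation:
  fail(1) 'd': from fail(0)=0 chase 'd': 0 ⇒ 0;  out=∅∪out(0)=∅
  fail(11) 'c': from fail(0)=0 chase 'c': 0 ⇒ 0;  out=∅∪out(0)=∅
  fail(2) 'db': from fail(1)=0 chase 'b': 0 ⇒ 0;  out=∅∪out(0)=∅
  fail(6) 'dc': from fail(1)=0 chase 'c': 0 ⇒ 11;  out=∅∪out(11)=∅
  fail(12) 'cd': from fail(11)=0 chase 'd': 0 ⇒ 1;  out={2}∪out(1)={2}
  fail(13) 'da': from fail(1)=0 chase 'a': 0 ⇒ 0;  out={3}∪out(0)={3}
  fail(3) 'dba': from fail(2)=0 chase 'a': 0 ⇒ 0;  out=∅∪out(0)=∅
  fail(7) 'dcd': from fail(6)=11 chase 'd': 11 ⇒ 12;  out=∅∪out(12)={2}
  fail(4) 'dbac': from fail(3)=0 chase 'c': 0 ⇒ 11;  out=∅∪out(11)=∅
  fail(8) 'dcdd': from fail(7)=12 chase 'd': 12→1→0 ⇒ 1;  out=∅∪out(1)=∅
  fail(5) 'dbacd': from fail(4)=11 chase 'd': 11 ⇒ 12;  out={0}∪out(12)={0,2}
  fail(9) 'dcddd': from fail(8)=1 chase 'd': 1→0 ⇒ 1;  out=∅∪out(1)=∅
  fail(10) 'dcddda': from fail(9)=1 chase 'a': 1 ⇒ 13;  out={1}∪out(13)={1,3}

Scan:
i=0 'd': node 0→1
i=1 'b': node 1→2
i=2 'a': node 2→3
i=3 'c': node 3→4
i=4 'd': node 4→5  ** P0@[0:4],P2@[3:4]
i=5 'd': node 5→1 (fail-walked)
i=6 'd': node 1→1 (fail-walked)
i=7 'b': node 1→2
i=8 'a': node 2→3
i=9 'c': node 3→4
i=10 'd': node 4→5  ** P0@[6:10],P2@[9:10]
i=11 'b': node 5→2 (fail-walked)
i=12 'd': node 2→1 (fail-walked)
i=13 'd': node 1→1 (fail-walked)
i=14 'b': node 1→2
i=15 'd': node 2→1 (fail-walked)
i=16 'b': node 1→2
i=17 'a': node 2→3
i=18 'c': node 3→4
i=19 'd': node 4→5  ** P0@[15:19],P2@[18:19]
i=20 'c': node 5→6 (fail-walked)
i=21 'd': node 6→7  ** P2@[20:21]
i=22 'a': node 7→13 (fail-walked)  ** P3@[21:22]
i=23 'c': node 13→11 (fail-walked)
i=24 'd': node 11→12  ** P2@[23:24]
i=25 'd': node 12→1 (fail-walked)
i=26 'a': node 1→13  ** P3@[25:26]
i=27 'd': node 13→1 (fail-walked)
i=28 'c': node 1→6
i=29 'd': node 6→7  ** P2@[28:29]
i=30 'd': node 7→8
i=31 'd': node 8→9
i=32 'a': node 9→10  ** P1@[27:32],P3@[31:32]
i=33 'd': node 10→1 (fail-walked)
i=34 'a': node 1→13  ** P3@[33:34]
i=35 'd': node 13→1 (fail-walked)
i=36 'c': node 1→6
i=37 'd': node 6→7  ** P2@[36:37]
i=38 'c': node 7→6 (fail-walked)
i=39 'd': node 6→7  ** P2@[38:39]
i=40 'a': node 7→13 (fail-walked)  ** P3@[39:40]
i=41 'd': node 13→1 (fail-walked)
i=42 'd': node 1→1 (fail-walked)
i=43 'c': node 1→6
i=44 'd': node 6→7  ** P2@[43:44]
i=45 'd': node 7→8
i=46 'd': node 8→9
i=47 'a': node 9→10  ** P1@[42:47],P3@[46:47]
i=48 'd': node 10→1 (fail-walked)

Matches: [[4,0],[4,2],[10,0],[10,2],[19,0],[19,2],[21,2],[22,3],[24,2],[26,3],[29,2],[32,1],[32,3],[34,3],[37,2],[39,2],[40,3],[44,2],[47,1],[47,3]]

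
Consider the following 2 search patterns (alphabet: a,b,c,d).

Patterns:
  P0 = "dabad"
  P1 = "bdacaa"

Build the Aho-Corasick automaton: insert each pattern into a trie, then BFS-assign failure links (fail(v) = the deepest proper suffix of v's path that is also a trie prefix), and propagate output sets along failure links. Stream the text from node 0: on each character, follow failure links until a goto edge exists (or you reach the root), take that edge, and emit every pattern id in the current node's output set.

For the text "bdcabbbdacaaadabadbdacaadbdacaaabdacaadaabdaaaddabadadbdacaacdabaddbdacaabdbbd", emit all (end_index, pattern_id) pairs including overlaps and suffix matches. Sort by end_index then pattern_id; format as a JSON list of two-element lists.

Build:
Trie (insert patterns):
  0='ε' goto b→6 d→1
  1='d' goto a→2
  2='da' goto b→3
  3='dab' goto a→4
  4='daba' goto d→5
  5='dabad' goto ·  [P0 ends]
  6='b' goto d→7
  7='bd' goto a→8
  8='bda' goto c→9
  9='bdac' goto a→10
  10='bdaca' goto a→11
  11='bdacaa' goto ·  [P1 ends]

Failure links (BFS by depth):
  n1('d'): parent n0 fail=0; on 'd' 0 → fail=0;  out ∅∪∅=∅
  n6('b'): parent n0 fail=0; on 'b' 0 → fail=0;  out ∅∪∅=∅
  n2('da'): parent n1 fail=0; on 'a' 0 → fail=0;  out ∅∪∅=∅
  n7('bd'): parent n6 fail=0; on 'd' 0 → fail=1;  out ∅∪∅=∅
  n3('dab'): parent n2 fail=0; on 'b' 0 → fail=6;  out ∅∪∅=∅
  n8('bda'): parent n7 fail=1; on 'a' 1 → fail=2;  out ∅∪∅=∅
  n4('daba'): parent n3 fail=6; on 'a' 6→0 → fail=0;  out ∅∪∅=∅
  n9('bdac'): parent n8 fail=2; on 'c' 2→0 → fail=0;  out ∅∪∅=∅
  n5('dabad'): parent n4 fail=0; on 'd' 0 → fail=1;  out {0}∪∅={0}
  n10('bdaca'): parent n9 fail=0; on 'a' 0 → fail=0;  out ∅∪∅=∅
  n11('bdacaa'): parent n10 fail=0; on 'a' 0 → fail=0;  out {1}∪∅={1}

Text stream:
[0] read 'b'  n0⇒n6
[1] read 'd'  n6⇒n7
[2] read 'c'  n7⇒n0 ·f
[3] read 'a'  n0⇒n0
[4] read 'b'  n0⇒n6
[5] read 'b'  n6⇒n6 ·f
[6] read 'b'  n6⇒n6 ·f
[7] read 'd'  n6⇒n7
[8] read 'a'  n7⇒n8
[9] read 'c'  n8⇒n9
[10] read 'a'  n9⇒n10
[11] read 'a'  n10⇒n11  emit P1@[6:11]
[12] read 'a'  n11⇒n0 ·f
[13] read 'd'  n0⇒n1
[14] read 'a'  n1⇒n2
[15] read 'b'  n2⇒n3
[16] read 'a'  n3⇒n4
[17] read 'd'  n4⇒n5  emit P0@[13:17]
[18] read 'b'  n5⇒n6 ·f
[19] read 'd'  n6⇒n7
[20] read 'a'  n7⇒n8
[21] read 'c'  n8⇒n9
[22] read 'a'  n9⇒n10
[23] read 'a'  n10⇒n11  emit P1@[18:23]
[24] read 'd'  n11⇒n1 ·f
[25] read 'b'  n1⇒n6 ·f
[26] read 'd'  n6⇒n7
[27] read 'a'  n7⇒n8
[28] read 'c'  n8⇒n9
[29] read 'a'  n9⇒n10
[30] read 'a'  n10⇒n11  emit P1@[25:30]
[31] read 'a'  n11⇒n0 ·f
[32] read 'b'  n0⇒n6
[33] read 'd'  n6⇒n7
[34] read 'a'  n7⇒n8
[35] read 'c'  n8⇒n9
[36] read 'a'  n9⇒n10
[37] read 'a'  n10⇒n11  emit P1@[32:37]
[38] read 'd'  n11⇒n1 ·f
[39] read 'a'  n1⇒n2
[40] read 'a'  n2⇒n0 ·f
[41] read 'b'  n0⇒n6
[42] read 'd'  n6⇒n7
[43] read 'a'  n7⇒n8
[44] read 'a'  n8⇒n0 ·f
[45] read 'a'  n0⇒n0
[46] read 'd'  n0⇒n1
[47] read 'd'  n1⇒n1 ·f
[48] read 'a'  n1⇒n2
[49] read 'b'  n2⇒n3
[50] read 'a'  n3⇒n4
[51] read 'd'  n4⇒n5  emit P0@[47:51]
[52] read 'a'  n5⇒n2 ·f
[53] read 'd'  n2⇒n1 ·f
[54] read 'b'  n1⇒n6 ·f
[55] read 'd'  n6⇒n7
[56] read 'a'  n7⇒n8
[57] read 'c'  n8⇒n9
[58] read 'a'  n9⇒n10
[59] read 'a'  n10⇒n11  emit P1@[54:59]
[60] read 'c'  n11⇒n0 ·f
[61] read 'd'  n0⇒n1
[62] read 'a'  n1⇒n2
[63] read 'b'  n2⇒n3
[64] read 'a'  n3⇒n4
[65] read 'd'  n4⇒n5  emit P0@[61:65]
[66] read 'd'  n5⇒n1 ·f
[67] read 'b'  n1⇒n6 ·f
[68] read 'd'  n6⇒n7
[69] read 'a'  n7⇒n8
[70] read 'c'  n8⇒n9
[71] read 'a'  n9⇒n10
[72] read 'a'  n10⇒n11  emit P1@[67:72]
[73] read 'b'  n11⇒n6 ·f
[74] read 'd'  n6⇒n7
[75] read 'b'  n7⇒n6 ·f
[76] read 'b'  n6⇒n6 ·f
[77] read 'd'  n6⇒n7

All matches (sorted): [[11,1],[17,0],[23,1],[30,1],[37,1],[51,0],[59,1],[65,0],[72,1]]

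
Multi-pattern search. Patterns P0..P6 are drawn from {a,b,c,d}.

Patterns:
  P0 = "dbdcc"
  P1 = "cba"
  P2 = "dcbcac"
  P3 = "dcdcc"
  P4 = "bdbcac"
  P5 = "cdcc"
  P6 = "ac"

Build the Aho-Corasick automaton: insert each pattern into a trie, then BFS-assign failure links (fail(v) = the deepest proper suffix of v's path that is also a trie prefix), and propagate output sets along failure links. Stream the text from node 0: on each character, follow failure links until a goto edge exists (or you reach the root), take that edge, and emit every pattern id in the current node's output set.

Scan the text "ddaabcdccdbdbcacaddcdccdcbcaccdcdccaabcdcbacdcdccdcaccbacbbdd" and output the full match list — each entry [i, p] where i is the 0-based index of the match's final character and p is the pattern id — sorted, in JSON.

Build:
Trie nodes:
  n0 'ε': a→26 b→17 c→6 d→1
  n1 'd': b→2 c→9
  n2 'db': d→3
  n3 'dbd': c→4
  n4 'dbdc': c→5
  n5 'dbdcc': ·  ←P0
  n6 'c': b→7 d→23
  n7 'cb': a→8
  n8 'cba': ·  ←P1
  n9 'dc': b→10 d→14
  n10 'dcb': c→11
  n11 'dcbc': a→12
  n12 'dcbca': c→13
  n13 'dcbcac': ·  ←P2
  n14 'dcd': c→15
  n15 'dcdc': c→16
  n16 'dcdcc': ·  ←P3
  n17 'b': d→18
  n18 'bd': b→19
  n19 'bdb': c→20
  n20 'bdbc': a→21
  n21 'bdbca': c→22
  n22 'bdbcac': ·  ←P4
  n23 'cd': c→24
  n24 'cdc': c→25
  n25 'cdcc': ·  ←P5
  n26 'a': c→27
  n27 'ac': ·  ←P6

Failure links (BFS by depth):
  n1('d'): parent n0 fail=0; on 'd' 0 → fail=0;  out ∅∪∅=∅
  n6('c'): parent n0 fail=0; on 'c' 0 → fail=0;  out ∅∪∅=∅
  n17('b'): parent n0 fail=0; on 'b' 0 → fail=0;  out ∅∪∅=∅
  n26('a'): parent n0 fail=0; on 'a' 0 → fail=0;  out ∅∪∅=∅
  n2('db'): parent n1 fail=0; on 'b' 0 → fail=17;  out ∅∪∅=∅
  n7('cb'): parent n6 fail=0; on 'b' 0 → fail=17;  out ∅∪∅=∅
  n9('dc'): parent n1 fail=0; on 'c' 0 → fail=6;  out ∅∪∅=∅
  n18('bd'): parent n17 fail=0; on 'd' 0 → fail=1;  out ∅∪∅=∅
  n23('cd'): parent n6 fail=0; on 'd' 0 → fail=1;  out ∅∪∅=∅
  n27('ac'): parent n26 fail=0; on 'c' 0 → fail=6;  out {6}∪∅={6}
  n3('dbd'): parent n2 fail=17; on 'd' 17 → fail=18;  out ∅∪∅=∅
  n8('cba'): parent n7 fail=17; on 'a' 17→0 → fail=26;  out {1}∪∅={1}
  n10('dcb'): parent n9 fail=6; on 'b' 6 → fail=7;  out ∅∪∅=∅
  n14('dcd'): parent n9 fail=6; on 'd' 6 → fail=23;  out ∅∪∅=∅
  n19('bdb'): parent n18 fail=1; on 'b' 1 → fail=2;  out ∅∪∅=∅
  n24('cdc'): parent n23 fail=1; on 'c' 1 → fail=9;  out ∅∪∅=∅
  n4('dbdc'): parent n3 fail=18; on 'c' 18→1 → fail=9;  out ∅∪∅=∅
  n11('dcbc'): parent n10 fail=7; on 'c' 7→17→0 → fail=6;  out ∅∪∅=∅
  n15('dcdc'): parent n14 fail=23; on 'c' 23 → fail=24;  out ∅∪∅=∅
  n20('bdbc'): parent n19 fail=2; on 'c' 2→17→0 → fail=6;  out ∅∪∅=∅
  n25('cdcc'): parent n24 fail=9; on 'c' 9→6→0 → fail=6;  out {5}∪∅={5}
  n5('dbdcc'): parent n4 fail=9; on 'c' 9→6→0 → fail=6;  out {0}∪∅={0}
  n12('dcbca'): parent n11 fail=6; on 'a' 6→0 → fail=26;  out ∅∪∅=∅
  n16('dcdcc'): parent n15 fail=24; on 'c' 24 → fail=25;  out {3}∪{5}={3,5}
  n21('bdbca'): parent n20 fail=6; on 'a' 6→0 → fail=26;  out ∅∪∅=∅
  n13('dcbcac'): parent n12 fail=26; on 'c' 26 → fail=27;  out {2}∪{6}={2,6}
  n22('bdbcac'): parent n21 fail=26; on 'c' 26 → fail=27;  out {4}∪{6}={4,6}

Text stream:
i=0 'd': node 0→1
i=1 'd': node 1→1 ·f
i=2 'a': node 1→26 ·f
i=3 'a': node 26→26 ·f
i=4 'b': node 26→17 ·f
i=5 'c': node 17→6 ·f
i=6 'd': node 6→23
i=7 'c': node 23→24
i=8 'c': node 24→25  emit P5@[5:8]
i=9 'd': node 25→23 ·f
i=10 'b': node 23→2 ·f
i=11 'd': node 2→3
i=12 'b': node 3→19 ·f
i=13 'c': node 19→20
i=14 'a': node 20→21
i=15 'c': node 21→22  emit P4@[10:15],P6@[14:15]
i=16 'a': node 22→26 ·f
i=17 'd': node 26→1 ·f
i=18 'd': node 1→1 ·f
i=19 'c': node 1→9
i=20 'd': node 9→14
i=21 'c': node 14→15
i=22 'c': node 15→16  emit P3@[18:22],P5@[19:22]
i=23 'd': node 16→23 ·f
i=24 'c': node 23→24
i=25 'b': node 24→10 ·f
i=26 'c': node 10→11
i=27 'a': node 11→12
i=28 'c': node 12→13  emit P2@[23:28],P6@[27:28]
i=29 'c': node 13→6 ·f
i=30 'd': node 6→23
i=31 'c': node 23→24
i=32 'd': node 24→14 ·f
i=33 'c': node 14→15
i=34 'c': node 15→16  emit P3@[30:34],P5@[31:34]
i=35 'a': node 16→26 ·f
i=36 'a': node 26→26 ·f
i=37 'b': node 26→17 ·f
i=38 'c': node 17→6 ·f
i=39 'd': node 6→23
i=40 'c': node 23→24
i=41 'b': node 24→10 ·f
i=42 'a': node 10→8 ·f  emit P1@[40:42]
i=43 'c': node 8→27 ·f  emit P6@[42:43]
i=44 'd': node 27→23 ·f
i=45 'c': node 23→24
i=46 'd': node 24→14 ·f
i=47 'c': node 14→15
i=48 'c': node 15→16  emit P3@[44:48],P5@[45:48]
i=49 'd': node 16→23 ·f
i=50 'c': node 23→24
i=51 'a': node 24→26 ·f
i=52 'c': node 26→27  emit P6@[51:52]
i=53 'c': node 27→6 ·f
i=54 'b': node 6→7
i=55 'a': node 7→8  emit P1@[53:55]
i=56 'c': node 8→27 ·f  emit P6@[55:56]
i=57 'b': node 27→7 ·f
i=58 'b': node 7→17 ·f
i=59 'd': node 17→18
i=60 'd': node 18→1 ·f

All matches (sorted): [[8,5],[15,4],[15,6],[22,3],[22,5],[28,2],[28,6],[34,3],[34,5],[42,1],[43,6],[48,3],[48,5],[52,6],[55,1],[56,6]]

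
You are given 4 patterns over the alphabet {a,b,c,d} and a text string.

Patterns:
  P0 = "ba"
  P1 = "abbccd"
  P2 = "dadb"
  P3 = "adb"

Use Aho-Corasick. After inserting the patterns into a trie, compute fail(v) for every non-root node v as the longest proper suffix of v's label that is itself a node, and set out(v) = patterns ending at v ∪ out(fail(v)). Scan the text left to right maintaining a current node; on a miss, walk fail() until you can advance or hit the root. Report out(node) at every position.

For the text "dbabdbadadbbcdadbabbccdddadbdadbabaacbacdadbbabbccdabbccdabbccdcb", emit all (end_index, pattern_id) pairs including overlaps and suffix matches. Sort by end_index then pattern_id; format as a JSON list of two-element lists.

Build:
Trie nodes:
  n0 'ε': a→3 b→1 d→9
  n1 'b': a→2
  n2 'ba': ·  [P0 ends]
  n3 'a': b→4 d→13
  n4 'ab': b→5
  n5 'abb': c→6
  n6 'abbc': c→7
  n7 'abbcc': d→8
  n8 'abbccd': ·  [P1 ends]
  n9 'd': a→10
  n10 'da': d→11
  n11 'dad': b→12
  n12 'dadb': ·  [P2 ends]
  n13 'ad': b→14
  n14 'adb': ·  [P3 ends]

Failure links (BFS by depth):
  fail(1) 'b': from fail(0)=0 chase 'b': 0 ⇒ 0;  out=∅∪out(0)=∅
  fail(3) 'a': from fail(0)=0 chase 'a': 0 ⇒ 0;  out=∅∪out(0)=∅
  fail(9) 'd': from fail(0)=0 chase 'd': 0 ⇒ 0;  out=∅∪out(0)=∅
  fail(2) 'ba': from fail(1)=0 chase 'a': 0 ⇒ 3;  out={0}∪out(3)={0}
  fail(4) 'ab': from fail(3)=0 chase 'b': 0 ⇒ 1;  out=∅∪out(1)=∅
  fail(10) 'da': from fail(9)=0 chase 'a': 0 ⇒ 3;  out=∅∪out(3)=∅
  fail(13) 'ad': from fail(3)=0 chase 'd': 0 ⇒ 9;  out=∅∪out(9)=∅
  fail(5) 'abb': from fail(4)=1 chase 'b': 1→0 ⇒ 1;  out=∅∪out(1)=∅
  fail(11) 'dad': from fail(10)=3 chase 'd': 3 ⇒ 13;  out=∅∪out(13)=∅
  fail(14) 'adb': from fail(13)=9 chase 'b': 9→0 ⇒ 1;  out={3}∪out(1)={3}
  fail(6) 'abbc': from fail(5)=1 chase 'c': 1→0 ⇒ 0;  out=∅∪out(0)=∅
  fail(12) 'dadb': from fail(11)=13 chase 'b': 13 ⇒ 14;  out={2}∪out(14)={2,3}
  fail(7) 'abbcc': from fail(6)=0 chase 'c': 0 ⇒ 0;  out=∅∪out(0)=∅
  fail(8) 'abbccd': from fail(7)=0 chase 'd': 0 ⇒ 9;  out={1}∪out(9)={1}

Run:
[0] read 'd'  n0⇒n9
[1] read 'b'  n9⇒n1 (via fail)
[2] read 'a'  n1⇒n2  → match P0@[1:2]
[3] read 'b'  n2⇒n4 (via fail)
[4] read 'd'  n4⇒n9 (via fail)
[5] read 'b'  n9⇒n1 (via fail)
[6] read 'a'  n1⇒n2  → match P0@[5:6]
[7] read 'd'  n2⇒n13 (via fail)
[8] read 'a'  n13⇒n10 (via fail)
[9] read 'd'  n10⇒n11
[10] read 'b'  n11⇒n12  → match P2@[7:10],P3@[8:10]
[11] read 'b'  n12⇒n1 (via fail)
[12] read 'c'  n1⇒n0 (via fail)
[13] read 'd'  n0⇒n9
[14] read 'a'  n9⇒n10
[15] read 'd'  n10⇒n11
[16] read 'b'  n11⇒n12  → match P2@[13:16],P3@[14:16]
[17] read 'a'  n12⇒n2 (via fail)  → match P0@[16:17]
[18] read 'b'  n2⇒n4 (via fail)
[19] read 'b'  n4⇒n5
[20] read 'c'  n5⇒n6
[21] read 'c'  n6⇒n7
[22] read 'd'  n7⇒n8  → match P1@[17:22]
[23] read 'd'  n8⇒n9 (via fail)
[24] read 'd'  n9⇒n9 (via fail)
[25] read 'a'  n9⇒n10
[26] read 'd'  n10⇒n11
[27] read 'b'  n11⇒n12  → match P2@[24:27],P3@[25:27]
[28] read 'd'  n12⇒n9 (via fail)
[29] read 'a'  n9⇒n10
[30] read 'd'  n10⇒n11
[31] read 'b'  n11⇒n12  → match P2@[28:31],P3@[29:31]
[32] read 'a'  n12⇒n2 (via fail)  → match P0@[31:32]
[33] read 'b'  n2⇒n4 (via fail)
[34] read 'a'  n4⇒n2 (via fail)  → match P0@[33:34]
[35] read 'a'  n2⇒n3 (via fail)
[36] read 'c'  n3⇒n0 (via fail)
[37] read 'b'  n0⇒n1
[38] read 'a'  n1⇒n2  → match P0@[37:38]
[39] read 'c'  n2⇒n0 (via fail)
[40] read 'd'  n0⇒n9
[41] read 'a'  n9⇒n10
[42] read 'd'  n10⇒n11
[43] read 'b'  n11⇒n12  → match P2@[40:43],P3@[41:43]
[44] read 'b'  n12⇒n1 (via fail)
[45] read 'a'  n1⇒n2  → match P0@[44:45]
[46] read 'b'  n2⇒n4 (via fail)
[47] read 'b'  n4⇒n5
[48] read 'c'  n5⇒n6
[49] read 'c'  n6⇒n7
[50] read 'd'  n7⇒n8  → match P1@[45:50]
[51] read 'a'  n8⇒n10 (via fail)
[52] read 'b'  n10⇒n4 (via fail)
[53] read 'b'  n4⇒n5
[54] read 'c'  n5⇒n6
[55] read 'c'  n6⇒n7
[56] read 'd'  n7⇒n8  → match P1@[51:56]
[57] read 'a'  n8⇒n10 (via fail)
[58] read 'b'  n10⇒n4 (via fail)
[59] read 'b'  n4⇒n5
[60] read 'c'  n5⇒n6
[61] read 'c'  n6⇒n7
[62] read 'd'  n7⇒n8  → match P1@[57:62]
[63] read 'c'  n8⇒n0 (via fail)
[64] read 'b'  n0⇒n1

Matches: [[2,0],[6,0],[10,2],[10,3],[16,2],[16,3],[17,0],[22,1],[27,2],[27,3],[31,2],[31,3],[32,0],[34,0],[38,0],[43,2],[43,3],[45,0],[50,1],[56,1],[62,1]]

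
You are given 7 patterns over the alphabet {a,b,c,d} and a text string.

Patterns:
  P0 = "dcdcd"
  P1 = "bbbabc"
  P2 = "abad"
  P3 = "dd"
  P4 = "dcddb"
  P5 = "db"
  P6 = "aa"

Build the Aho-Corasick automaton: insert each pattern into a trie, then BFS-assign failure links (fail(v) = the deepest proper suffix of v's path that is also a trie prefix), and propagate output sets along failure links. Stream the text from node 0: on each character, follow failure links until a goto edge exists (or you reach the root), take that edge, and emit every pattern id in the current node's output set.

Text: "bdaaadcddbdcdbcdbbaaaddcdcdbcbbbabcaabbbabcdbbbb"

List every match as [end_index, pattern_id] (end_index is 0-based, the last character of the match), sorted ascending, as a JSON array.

Construct AC machine:
Trie (insert patterns):
  n0 'ε': a→12 b→6 d→1
  n1 'd': b→19 c→2 d→16
  n2 'dc': d→3
  n3 'dcd': c→4 d→17
  n4 'dcdc': d→5
  n5 'dcdcd': ·  ←P0
  n6 'b': b→7
  n7 'bb': b→8
  n8 'bbb': a→9
  n9 'bbba': b→10
  n10 'bbbab': c→11
  n11 'bbbabc': ·  ←P1
  n12 'a': a→20 b→13
  n13 'ab': a→14
  n14 'aba': d→15
  n15 'abad': ·  ←P2
  n16 'dd': ·  ←P3
  n17 'dcdd': b→18
  n18 'dcddb': ·  ←P4
  n19 'db': ·  ←P5
  n20 'aa': ·  ←P6

Failure links (BFS by depth):
  fail(1) 'd': from fail(0)=0 chase 'd': 0 ⇒ 0;  out=∅∪out(0)=∅
  fail(6) 'b': from fail(0)=0 chase 'b': 0 ⇒ 0;  out=∅∪out(0)=∅
  fail(12) 'a': from fail(0)=0 chase 'a': 0 ⇒ 0;  out=∅∪out(0)=∅
  fail(2) 'dc': from fail(1)=0 chase 'c': 0 ⇒ 0;  out=∅∪out(0)=∅
  fail(7) 'bb': from fail(6)=0 chase 'b': 0 ⇒ 6;  out=∅∪out(6)=∅
  fail(13) 'ab': from fail(12)=0 chase 'b': 0 ⇒ 6;  out=∅∪out(6)=∅
  fail(16) 'dd': from fail(1)=0 chase 'd': 0 ⇒ 1;  out={3}∪out(1)={3}
  fail(19) 'db': from fail(1)=0 chase 'b': 0 ⇒ 6;  out={5}∪out(6)={5}
  fail(20) 'aa': from fail(12)=0 chase 'a': 0 ⇒ 12;  out={6}∪out(12)={6}
  fail(3) 'dcd': from fail(2)=0 chase 'd': 0 ⇒ 1;  out=∅∪out(1)=∅
  fail(8) 'bbb': from fail(7)=6 chase 'b': 6 ⇒ 7;  out=∅∪out(7)=∅
  fail(14) 'aba': from fail(13)=6 chase 'a': 6→0 ⇒ 12;  out=∅∪out(12)=∅
  fail(4) 'dcdc': from fail(3)=1 chase 'c': 1 ⇒ 2;  out=∅∪out(2)=∅
  fail(9) 'bbba': from fail(8)=7 chase 'a': 7→6→0 ⇒ 12;  out=∅∪out(12)=∅
  fail(15) 'abad': from fail(14)=12 chase 'd': 12→0 ⇒ 1;  out={2}∪out(1)={2}
  fail(17) 'dcdd': from fail(3)=1 chase 'd': 1 ⇒ 16;  out=∅∪out(16)={3}
  fail(5) 'dcdcd': from fail(4)=2 chase 'd': 2 ⇒ 3;  out={0}∪out(3)={0}
  fail(10) 'bbbab': from fail(9)=12 chase 'b': 12 ⇒ 13;  out=∅∪out(13)=∅
  fail(18) 'dcddb': from fail(17)=16 chase 'b': 16→1 ⇒ 19;  out={4}∪out(19)={4,5}
  fail(11) 'bbbabc': from fail(10)=13 chase 'c': 13→6→0 ⇒ 0;  out={1}∪out(0)={1}

Text stream:
i=0 'b': node 0→6
i=1 'd': node 6→1 (fail-walked)
i=2 'a': node 1→12 (fail-walked)
i=3 'a': node 12→20  ** P6@[2:3]
i=4 'a': node 20→20 (fail-walked)  ** P6@[3:4]
i=5 'd': node 20→1 (fail-walked)
i=6 'c': node 1→2
i=7 'd': node 2→3
i=8 'd': node 3→17  ** P3@[7:8]
i=9 'b': node 17→18  ** P4@[5:9],P5@[8:9]
i=10 'd': node 18→1 (fail-walked)
i=11 'c': node 1→2
i=12 'd': node 2→3
i=13 'b': node 3→19 (fail-walked)  ** P5@[12:13]
i=14 'c': node 19→0 (fail-walked)
i=15 'd': node 0→1
i=16 'b': node 1→19  ** P5@[15:16]
i=17 'b': node 19→7 (fail-walked)
i=18 'a': node 7→12 (fail-walked)
i=19 'a': node 12→20  ** P6@[18:19]
i=20 'a': node 20→20 (fail-walked)  ** P6@[19:20]
i=21 'd': node 20→1 (fail-walked)
i=22 'd': node 1→16  ** P3@[21:22]
i=23 'c': node 16→2 (fail-walked)
i=24 'd': node 2→3
i=25 'c': node 3→4
i=26 'd': node 4→5  ** P0@[22:26]
i=27 'b': node 5→19 (fail-walked)  ** P5@[26:27]
i=28 'c': node 19→0 (fail-walked)
i=29 'b': node 0→6
i=30 'b': node 6→7
i=31 'b': node 7→8
i=32 'a': node 8→9
i=33 'b': node 9→10
i=34 'c': node 10→11  ** P1@[29:34]
i=35 'a': node 11→12 (fail-walked)
i=36 'a': node 12→20  ** P6@[35:36]
i=37 'b': node 20→13 (fail-walked)
i=38 'b': node 13→7 (fail-walked)
i=39 'b': node 7→8
i=40 'a': node 8→9
i=41 'b': node 9→10
i=42 'c': node 10→11  ** P1@[37:42]
i=43 'd': node 11→1 (fail-walked)
i=44 'b': node 1→19  ** P5@[43:44]
i=45 'b': node 19→7 (fail-walked)
i=46 'b': node 7→8
i=47 'b': node 8→8 (fail-walked)

Result: [[3,6],[4,6],[8,3],[9,4],[9,5],[13,5],[16,5],[19,6],[20,6],[22,3],[26,0],[27,5],[34,1],[36,6],[42,1],[44,5]]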